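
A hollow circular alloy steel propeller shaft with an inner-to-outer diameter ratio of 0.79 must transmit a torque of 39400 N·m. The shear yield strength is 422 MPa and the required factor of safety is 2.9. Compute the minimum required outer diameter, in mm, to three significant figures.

d_o = 131 mm

τ_allow = 422/2.9 = 145.5 MPa.
For a hollow shaft τ = 16T/[πd_o³(1−k⁴)] with k = 0.79, so 1−k⁴ = 0.6105.
d_o³ = 16T/[π τ_allow (1−k⁴)] = 16×3.9400×10^7/(π×145.5×0.6105) = 2.259×10^6 mm³.
d_o = 131.2 mm.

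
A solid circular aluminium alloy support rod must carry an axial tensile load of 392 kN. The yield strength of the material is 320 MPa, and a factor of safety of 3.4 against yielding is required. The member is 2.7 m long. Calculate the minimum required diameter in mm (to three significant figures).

d = 72.8 mm

Allowable stress σ_allow = 320/3.4 = 94.12 MPa.
Required area A = F/σ_allow = 392000/94.12 = 4165 mm².
A = πd²/4 → d = √(4A/π) = 72.82 mm.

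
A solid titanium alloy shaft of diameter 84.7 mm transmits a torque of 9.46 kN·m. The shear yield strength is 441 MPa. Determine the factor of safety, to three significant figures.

n = 5.56

τ = 16T/(πd³) = 16×9460000/(π×84.7³) = 79.29 MPa.
n = τ_limit/τ = 441/79.29 = 5.562.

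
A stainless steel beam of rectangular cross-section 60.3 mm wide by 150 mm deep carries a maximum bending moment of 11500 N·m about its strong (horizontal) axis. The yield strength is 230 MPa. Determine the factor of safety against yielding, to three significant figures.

Section modulus S = bh²/6 = 60.3×150²/6 = 226100 mm³.
σ = M/S = 1.1500×10^7/226100 = 50.86 MPa.
n = 230/50.86 = 4.522.

n = 4.52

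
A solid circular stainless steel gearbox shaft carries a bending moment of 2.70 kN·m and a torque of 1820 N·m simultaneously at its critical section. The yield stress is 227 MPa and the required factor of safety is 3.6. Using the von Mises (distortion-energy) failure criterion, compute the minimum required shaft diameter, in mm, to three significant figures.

σ_allow = σ_y/n = 227/3.6 = 63.06 MPa.
For a solid shaft σ_b = 32M/(πd³) and τ = 16T/(πd³), so the von Mises stress is σ' = (16/πd³)·√(4M²+3T²).
√(4M²+3T²) = √(4×(2.700×10^6)² + 3×(1.820×10^6)²) = 6.253×10^6 N·mm.
d³ = 16×6.253×10^6/(π×63.06) = 505000 mm³.
d = 79.64 mm.

d = 79.6 mm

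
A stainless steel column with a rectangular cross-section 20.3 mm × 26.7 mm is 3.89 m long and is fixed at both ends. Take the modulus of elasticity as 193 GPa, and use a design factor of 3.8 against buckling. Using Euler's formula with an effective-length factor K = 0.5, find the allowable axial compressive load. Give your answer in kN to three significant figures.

Buckling occurs about the weak axis: I_min = h·b³/12 = 26.7×20.3³/12 = 18610 mm⁴ (b = 20.3 mm is the smaller dimension).
Effective length L_e = KL = 0.5×3.89 m = 1945 mm.
Euler critical load P_cr = π²EI/L_e² = π²×193000×18610/1945² = 9372 N.
P_allow = P_cr/n = 9372/3.8 = 2466 N.

P_allow = 2.47 kN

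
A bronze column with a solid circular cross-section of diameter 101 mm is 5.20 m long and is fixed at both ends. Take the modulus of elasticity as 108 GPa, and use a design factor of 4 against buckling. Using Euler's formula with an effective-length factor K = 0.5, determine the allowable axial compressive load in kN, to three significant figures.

I = πd⁴/64 = π×101⁴/64 = 5.108×10^6 mm⁴.
Effective length L_e = KL = 0.5×5.20 m = 2600 mm.
Euler critical load P_cr = π²EI/L_e² = π²×108000×5.108×10^6/2600² = 805400 N.
P_allow = P_cr/n = 805400/4 = 201400 N.

P_allow = 201 kN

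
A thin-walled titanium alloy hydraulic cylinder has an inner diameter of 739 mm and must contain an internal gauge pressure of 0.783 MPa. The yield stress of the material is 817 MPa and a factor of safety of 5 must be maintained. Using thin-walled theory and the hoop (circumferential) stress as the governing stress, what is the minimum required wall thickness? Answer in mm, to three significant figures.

σ_allow = 817/5 = 163.4 MPa.
Hoop stress σ_h = pD/(2t), so t = pD/(2σ_allow) = 0.783×739/(2×163.4) = 1.771 mm.

t = 1.77 mm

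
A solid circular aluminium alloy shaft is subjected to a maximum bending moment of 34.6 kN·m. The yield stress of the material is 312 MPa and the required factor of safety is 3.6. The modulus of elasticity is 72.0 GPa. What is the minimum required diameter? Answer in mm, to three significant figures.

σ_allow = 312/3.6 = 86.67 MPa.
For a solid circular section σ = 32M/(πd³), so d³ = 32M/(π σ_allow) = 32×3.4600×10^7/(π×86.67) = 4.067×10^6 mm³.
d = 159.6 mm.

d = 160 mm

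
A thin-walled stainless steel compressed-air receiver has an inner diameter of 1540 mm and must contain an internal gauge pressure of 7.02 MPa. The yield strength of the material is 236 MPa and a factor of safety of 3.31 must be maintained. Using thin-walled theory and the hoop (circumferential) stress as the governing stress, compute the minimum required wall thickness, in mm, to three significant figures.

σ_allow = 236/3.31 = 71.30 MPa.
Hoop stress σ_h = pD/(2t), so t = pD/(2σ_allow) = 7.02×1540/(2×71.30) = 75.81 mm.

t = 75.8 mm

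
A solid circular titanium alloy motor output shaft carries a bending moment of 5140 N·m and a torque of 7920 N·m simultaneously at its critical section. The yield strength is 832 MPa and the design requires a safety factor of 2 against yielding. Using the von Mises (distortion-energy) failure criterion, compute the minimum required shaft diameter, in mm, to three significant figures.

σ_allow = σ_y/n = 832/2 = 416.0 MPa.
For a solid shaft σ_b = 32M/(πd³) and τ = 16T/(πd³), so the von Mises stress is σ' = (16/πd³)·√(4M²+3T²).
√(4M²+3T²) = √(4×(5.140×10^6)² + 3×(7.920×10^6)²) = 1.714×10^7 N·mm.
d³ = 16×1.714×10^7/(π×416.0) = 209900 mm³.
d = 59.43 mm.

d = 59.4 mm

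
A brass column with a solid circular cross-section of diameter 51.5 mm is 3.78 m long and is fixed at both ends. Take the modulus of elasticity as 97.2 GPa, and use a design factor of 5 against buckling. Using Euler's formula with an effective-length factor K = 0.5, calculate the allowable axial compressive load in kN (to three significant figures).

I = πd⁴/64 = π×51.5⁴/64 = 345300 mm⁴.
Effective length L_e = KL = 0.5×3.78 m = 1890 mm.
Euler critical load P_cr = π²EI/L_e² = π²×97200×345300/1890² = 92730 N.
P_allow = P_cr/n = 92730/5 = 18550 N.

P_allow = 18.5 kN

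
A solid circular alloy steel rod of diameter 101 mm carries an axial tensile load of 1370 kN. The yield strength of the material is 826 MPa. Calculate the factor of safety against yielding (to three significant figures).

A = πd²/4 = 8012 mm².
σ = F/A = 1370000/8012 = 171.0 MPa.
n = 826/171.0 = 4.831.

n = 4.83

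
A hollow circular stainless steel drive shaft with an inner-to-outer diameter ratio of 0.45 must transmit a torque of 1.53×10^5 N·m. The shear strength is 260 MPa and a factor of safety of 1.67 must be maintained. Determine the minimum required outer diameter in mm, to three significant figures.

τ_allow = 260/1.67 = 155.7 MPa.
For a hollow shaft τ = 16T/[πd_o³(1−k⁴)] with k = 0.45, so 1−k⁴ = 0.9590.
d_o³ = 16T/[π τ_allow (1−k⁴)] = 16×1.5300×10^8/(π×155.7×0.9590) = 5.219×10^6 mm³.
d_o = 173.5 mm.

d_o = 173 mm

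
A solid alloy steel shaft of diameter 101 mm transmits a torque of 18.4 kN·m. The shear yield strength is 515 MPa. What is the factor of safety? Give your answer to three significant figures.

τ = 16T/(πd³) = 16×1.8400×10^7/(π×101³) = 90.95 MPa.
n = τ_limit/τ = 515/90.95 = 5.662.

n = 5.66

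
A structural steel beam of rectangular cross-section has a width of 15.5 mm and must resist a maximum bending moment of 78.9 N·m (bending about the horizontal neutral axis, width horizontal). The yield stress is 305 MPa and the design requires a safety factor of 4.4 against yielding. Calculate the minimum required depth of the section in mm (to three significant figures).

σ_allow = 305/4.4 = 69.32 MPa.
For a rectangular section σ = 6M/(bh²), so h² = 6M/(b σ_allow) = 6×78900/(15.5×69.32) = 440.6 mm².
h = 20.99 mm.

h = 21.0 mm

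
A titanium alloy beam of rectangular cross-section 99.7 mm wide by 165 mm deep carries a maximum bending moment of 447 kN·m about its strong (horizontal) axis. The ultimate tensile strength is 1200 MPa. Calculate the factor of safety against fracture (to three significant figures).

Section modulus S = bh²/6 = 99.7×165²/6 = 452400 mm³.
σ = M/S = 4.4700×10^8/452400 = 988.1 MPa.
n = 1200/988.1 = 1.214.

n = 1.21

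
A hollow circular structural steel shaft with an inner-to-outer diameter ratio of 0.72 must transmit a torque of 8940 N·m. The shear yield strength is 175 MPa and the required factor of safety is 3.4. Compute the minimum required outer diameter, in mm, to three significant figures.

τ_allow = 175/3.4 = 51.47 MPa.
For a hollow shaft τ = 16T/[πd_o³(1−k⁴)] with k = 0.72, so 1−k⁴ = 0.7313.
d_o³ = 16T/[π τ_allow (1−k⁴)] = 16×8940000/(π×51.47×0.7313) = 1.210×10^6 mm³.
d_o = 106.6 mm.

d_o = 107 mm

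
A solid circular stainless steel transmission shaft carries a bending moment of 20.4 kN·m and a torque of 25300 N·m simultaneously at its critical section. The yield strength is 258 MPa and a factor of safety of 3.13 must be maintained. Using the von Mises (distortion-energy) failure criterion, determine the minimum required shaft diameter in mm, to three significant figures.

d = 155 mm

σ_allow = σ_y/n = 258/3.13 = 82.43 MPa.
For a solid shaft σ_b = 32M/(πd³) and τ = 16T/(πd³), so the von Mises stress is σ' = (16/πd³)·√(4M²+3T²).
√(4M²+3T²) = √(4×(2.040×10^7)² + 3×(2.530×10^7)²) = 5.987×10^7 N·mm.
d³ = 16×5.987×10^7/(π×82.43) = 3.699×10^6 mm³.
d = 154.7 mm.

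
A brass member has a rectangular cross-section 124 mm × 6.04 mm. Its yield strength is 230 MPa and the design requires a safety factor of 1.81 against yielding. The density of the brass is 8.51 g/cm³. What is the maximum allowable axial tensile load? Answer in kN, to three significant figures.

σ_allow = 230/1.81 = 127.1 MPa.
A = 124×6.04 = 749.0 mm².
F_allow = σ_allow × A = 127.1×749.0 = 95170 N.

F_allow = 95.2 kN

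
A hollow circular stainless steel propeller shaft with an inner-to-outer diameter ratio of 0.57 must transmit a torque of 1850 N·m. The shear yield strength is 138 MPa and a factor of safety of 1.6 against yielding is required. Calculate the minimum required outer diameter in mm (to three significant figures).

τ_allow = 138/1.6 = 86.25 MPa.
For a hollow shaft τ = 16T/[πd_o³(1−k⁴)] with k = 0.57, so 1−k⁴ = 0.8944.
d_o³ = 16T/[π τ_allow (1−k⁴)] = 16×1850000/(π×86.25×0.8944) = 122100 mm³.
d_o = 49.61 mm.

d_o = 49.6 mm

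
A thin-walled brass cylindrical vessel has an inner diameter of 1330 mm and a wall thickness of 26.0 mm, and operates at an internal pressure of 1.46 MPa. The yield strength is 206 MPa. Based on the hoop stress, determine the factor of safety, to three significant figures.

n = 5.52

σ_h = pD/(2t) = 1.46×1330/(2×26.0) = 37.34 MPa.
n = 206/37.34 = 5.517.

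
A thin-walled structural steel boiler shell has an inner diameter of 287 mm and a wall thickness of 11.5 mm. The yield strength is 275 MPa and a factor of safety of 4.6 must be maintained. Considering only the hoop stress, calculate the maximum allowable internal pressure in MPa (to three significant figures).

p_allow = 4.79 MPa

σ_allow = 275/4.6 = 59.78 MPa.
σ_h = pD/(2t) → p_allow = 2σ_allow t/D = 2×59.78×11.5/287 = 4.791 MPa.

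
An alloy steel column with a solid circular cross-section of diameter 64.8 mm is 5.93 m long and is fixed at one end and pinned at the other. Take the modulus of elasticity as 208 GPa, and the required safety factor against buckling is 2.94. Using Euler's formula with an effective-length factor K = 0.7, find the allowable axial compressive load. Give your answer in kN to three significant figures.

P_allow = 35.1 kN

I = πd⁴/64 = π×64.8⁴/64 = 865500 mm⁴.
Effective length L_e = KL = 0.7×5.93 m = 4151 mm.
Euler critical load P_cr = π²EI/L_e² = π²×208000×865500/4151² = 103100 N.
P_allow = P_cr/n = 103100/2.94 = 35070 N.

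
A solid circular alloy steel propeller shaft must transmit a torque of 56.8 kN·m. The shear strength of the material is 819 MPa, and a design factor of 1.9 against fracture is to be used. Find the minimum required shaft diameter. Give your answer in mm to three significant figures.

Allowable shear stress τ_allow = 819/1.9 = 431.1 MPa.
For a solid shaft τ = 16T/(πd³), so d³ = 16T/(π τ_allow) = 16×5.6800×10^7/(π×431.1) = 671100 mm³.
d = (671100)^(1/3) = 87.55 mm.

d = 87.6 mm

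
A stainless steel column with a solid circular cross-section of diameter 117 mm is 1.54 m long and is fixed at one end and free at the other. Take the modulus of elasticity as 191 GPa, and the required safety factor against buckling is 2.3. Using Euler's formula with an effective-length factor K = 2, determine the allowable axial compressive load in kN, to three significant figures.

I = πd⁴/64 = π×117⁴/64 = 9.198×10^6 mm⁴.
Effective length L_e = KL = 2×1.54 m = 3080 mm.
Euler critical load P_cr = π²EI/L_e² = π²×191000×9.198×10^6/3080² = 1.828×10^6 N.
P_allow = P_cr/n = 1.828×10^6/2.3 = 794700 N.

P_allow = 795 kN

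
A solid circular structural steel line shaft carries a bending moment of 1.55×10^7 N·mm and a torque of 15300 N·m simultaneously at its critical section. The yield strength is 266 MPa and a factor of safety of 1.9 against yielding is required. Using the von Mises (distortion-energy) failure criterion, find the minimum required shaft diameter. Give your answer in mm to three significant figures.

d = 114 mm

σ_allow = σ_y/n = 266/1.9 = 140.0 MPa.
For a solid shaft σ_b = 32M/(πd³) and τ = 16T/(πd³), so the von Mises stress is σ' = (16/πd³)·√(4M²+3T²).
√(4M²+3T²) = √(4×(1.550×10^7)² + 3×(1.530×10^7)²) = 4.078×10^7 N·mm.
d³ = 16×4.078×10^7/(π×140.0) = 1.484×10^6 mm³.
d = 114.1 mm.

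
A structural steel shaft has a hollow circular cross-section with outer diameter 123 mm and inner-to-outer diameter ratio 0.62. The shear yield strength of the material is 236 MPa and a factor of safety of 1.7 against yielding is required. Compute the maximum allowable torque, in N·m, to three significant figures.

τ_allow = 236/1.7 = 138.8 MPa.
For a hollow shaft T_allow = τ_allow·πd_o³(1−k⁴)/16 with 1−k⁴ = 0.8522, so πd_o³(1−k⁴)/16 = 311400 mm³.
T_allow = 138.8×311400 = 4.323×10^7 N·mm = 43230 N·m.

T_allow = 43200 N·m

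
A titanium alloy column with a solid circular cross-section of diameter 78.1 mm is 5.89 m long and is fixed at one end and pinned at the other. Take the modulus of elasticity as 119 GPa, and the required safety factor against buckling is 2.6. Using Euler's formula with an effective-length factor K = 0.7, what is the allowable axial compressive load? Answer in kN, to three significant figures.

P_allow = 48.5 kN

I = πd⁴/64 = π×78.1⁴/64 = 1.826×10^6 mm⁴.
Effective length L_e = KL = 0.7×5.89 m = 4123 mm.
Euler critical load P_cr = π²EI/L_e² = π²×119000×1.826×10^6/4123² = 126200 N.
P_allow = P_cr/n = 126200/2.6 = 48530 N.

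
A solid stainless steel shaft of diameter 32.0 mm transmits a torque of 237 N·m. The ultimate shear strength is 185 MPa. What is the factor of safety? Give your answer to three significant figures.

τ = 16T/(πd³) = 16×237000/(π×32.0³) = 36.84 MPa.
n = τ_limit/τ = 185/36.84 = 5.022.

n = 5.02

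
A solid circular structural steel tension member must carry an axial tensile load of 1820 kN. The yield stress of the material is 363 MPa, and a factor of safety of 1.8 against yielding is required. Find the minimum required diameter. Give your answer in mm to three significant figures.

d = 107 mm

Allowable stress σ_allow = 363/1.8 = 201.7 MPa.
Required area A = F/σ_allow = 1820000/201.7 = 9025 mm².
A = πd²/4 → d = √(4A/π) = 107.2 mm.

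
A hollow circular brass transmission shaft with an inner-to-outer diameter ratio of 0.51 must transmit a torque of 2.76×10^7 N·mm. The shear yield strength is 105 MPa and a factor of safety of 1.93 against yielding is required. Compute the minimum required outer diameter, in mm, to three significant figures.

τ_allow = 105/1.93 = 54.40 MPa.
For a hollow shaft τ = 16T/[πd_o³(1−k⁴)] with k = 0.51, so 1−k⁴ = 0.9323.
d_o³ = 16T/[π τ_allow (1−k⁴)] = 16×2.7600×10^7/(π×54.40×0.9323) = 2.771×10^6 mm³.
d_o = 140.5 mm.

d_o = 140 mm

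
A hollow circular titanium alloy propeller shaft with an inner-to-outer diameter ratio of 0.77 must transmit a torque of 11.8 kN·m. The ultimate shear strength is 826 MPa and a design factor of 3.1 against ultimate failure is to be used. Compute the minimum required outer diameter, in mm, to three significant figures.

τ_allow = 826/3.1 = 266.5 MPa.
For a hollow shaft τ = 16T/[πd_o³(1−k⁴)] with k = 0.77, so 1−k⁴ = 0.6485.
d_o³ = 16T/[π τ_allow (1−k⁴)] = 16×1.1800×10^7/(π×266.5×0.6485) = 347800 mm³.
d_o = 70.33 mm.

d_o = 70.3 mm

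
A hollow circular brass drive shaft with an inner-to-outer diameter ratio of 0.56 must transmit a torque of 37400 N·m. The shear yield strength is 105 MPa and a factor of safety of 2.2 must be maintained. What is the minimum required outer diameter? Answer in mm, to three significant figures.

d_o = 164 mm

τ_allow = 105/2.2 = 47.73 MPa.
For a hollow shaft τ = 16T/[πd_o³(1−k⁴)] with k = 0.56, so 1−k⁴ = 0.9017.
d_o³ = 16T/[π τ_allow (1−k⁴)] = 16×3.7400×10^7/(π×47.73×0.9017) = 4.426×10^6 mm³.
d_o = 164.2 mm.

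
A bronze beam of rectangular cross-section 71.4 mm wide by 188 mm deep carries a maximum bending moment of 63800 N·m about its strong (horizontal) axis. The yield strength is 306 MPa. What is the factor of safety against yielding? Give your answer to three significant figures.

Section modulus S = bh²/6 = 71.4×188²/6 = 420600 mm³.
σ = M/S = 6.3800×10^7/420600 = 151.7 MPa.
n = 306/151.7 = 2.017.

n = 2.02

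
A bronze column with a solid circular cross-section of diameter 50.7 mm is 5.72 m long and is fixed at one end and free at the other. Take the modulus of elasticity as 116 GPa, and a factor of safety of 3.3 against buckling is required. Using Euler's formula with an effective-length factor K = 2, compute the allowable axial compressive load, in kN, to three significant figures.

P_allow = 0.860 kN

I = πd⁴/64 = π×50.7⁴/64 = 324300 mm⁴.
Effective length L_e = KL = 2×5.72 m = 11440 mm.
Euler critical load P_cr = π²EI/L_e² = π²×116000×324300/11440² = 2837 N.
P_allow = P_cr/n = 2837/3.3 = 859.8 N.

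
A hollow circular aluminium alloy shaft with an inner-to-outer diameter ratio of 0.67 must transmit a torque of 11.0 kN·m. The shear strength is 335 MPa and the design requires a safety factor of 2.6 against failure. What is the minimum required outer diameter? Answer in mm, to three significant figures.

τ_allow = 335/2.6 = 128.8 MPa.
For a hollow shaft τ = 16T/[πd_o³(1−k⁴)] with k = 0.67, so 1−k⁴ = 0.7985.
d_o³ = 16T/[π τ_allow (1−k⁴)] = 16×1.1000×10^7/(π×128.8×0.7985) = 544500 mm³.
d_o = 81.66 mm.

d_o = 81.7 mm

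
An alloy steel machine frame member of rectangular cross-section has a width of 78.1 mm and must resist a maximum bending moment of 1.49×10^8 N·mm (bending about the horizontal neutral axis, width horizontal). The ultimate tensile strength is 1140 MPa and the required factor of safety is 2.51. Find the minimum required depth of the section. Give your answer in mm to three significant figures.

σ_allow = 1140/2.51 = 454.2 MPa.
For a rectangular section σ = 6M/(bh²), so h² = 6M/(b σ_allow) = 6×1.4900×10^8/(78.1×454.2) = 25200 mm².
h = 158.8 mm.

h = 159 mm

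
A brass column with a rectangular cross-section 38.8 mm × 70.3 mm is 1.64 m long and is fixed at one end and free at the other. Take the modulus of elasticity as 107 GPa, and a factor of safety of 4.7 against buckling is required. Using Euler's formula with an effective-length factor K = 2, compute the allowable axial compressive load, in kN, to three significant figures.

P_allow = 7.15 kN

Buckling occurs about the weak axis: I_min = h·b³/12 = 70.3×38.8³/12 = 342200 mm⁴ (b = 38.8 mm is the smaller dimension).
Effective length L_e = KL = 2×1.64 m = 3280 mm.
Euler critical load P_cr = π²EI/L_e² = π²×107000×342200/3280² = 33590 N.
P_allow = P_cr/n = 33590/4.7 = 7147 N.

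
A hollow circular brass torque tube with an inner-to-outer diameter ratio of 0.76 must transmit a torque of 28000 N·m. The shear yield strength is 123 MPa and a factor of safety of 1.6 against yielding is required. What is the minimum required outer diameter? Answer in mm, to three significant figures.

τ_allow = 123/1.6 = 76.88 MPa.
For a hollow shaft τ = 16T/[πd_o³(1−k⁴)] with k = 0.76, so 1−k⁴ = 0.6664.
d_o³ = 16T/[π τ_allow (1−k⁴)] = 16×2.8000×10^7/(π×76.88×0.6664) = 2.784×10^6 mm³.
d_o = 140.7 mm.

d_o = 141 mm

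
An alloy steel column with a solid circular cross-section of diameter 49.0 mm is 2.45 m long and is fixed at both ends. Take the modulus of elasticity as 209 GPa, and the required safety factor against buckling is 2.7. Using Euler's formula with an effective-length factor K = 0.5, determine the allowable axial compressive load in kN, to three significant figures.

P_allow = 144 kN

I = πd⁴/64 = π×49.0⁴/64 = 283000 mm⁴.
Effective length L_e = KL = 0.5×2.45 m = 1225 mm.
Euler critical load P_cr = π²EI/L_e² = π²×209000×283000/1225² = 389000 N.
P_allow = P_cr/n = 389000/2.7 = 144100 N.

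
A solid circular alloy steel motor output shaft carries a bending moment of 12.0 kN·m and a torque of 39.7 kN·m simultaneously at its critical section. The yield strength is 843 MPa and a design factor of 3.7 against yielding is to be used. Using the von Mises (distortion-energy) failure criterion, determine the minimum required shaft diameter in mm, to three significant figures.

d = 118 mm

σ_allow = σ_y/n = 843/3.7 = 227.8 MPa.
For a solid shaft σ_b = 32M/(πd³) and τ = 16T/(πd³), so the von Mises stress is σ' = (16/πd³)·√(4M²+3T²).
√(4M²+3T²) = √(4×(1.200×10^7)² + 3×(3.970×10^7)²) = 7.283×10^7 N·mm.
d³ = 16×7.283×10^7/(π×227.8) = 1.628×10^6 mm³.
d = 117.6 mm.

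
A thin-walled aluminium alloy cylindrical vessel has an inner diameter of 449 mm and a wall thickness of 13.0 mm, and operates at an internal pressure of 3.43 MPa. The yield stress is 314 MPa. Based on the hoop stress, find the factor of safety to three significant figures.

σ_h = pD/(2t) = 3.43×449/(2×13.0) = 59.23 MPa.
n = 314/59.23 = 5.301.

n = 5.30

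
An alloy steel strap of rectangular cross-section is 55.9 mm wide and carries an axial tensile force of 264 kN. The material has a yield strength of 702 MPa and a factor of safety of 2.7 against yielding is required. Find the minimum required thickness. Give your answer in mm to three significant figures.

σ_allow = 702/2.7 = 260.0 MPa.
Required area A = F/σ_allow = 264000/260.0 = 1015 mm².
t = A/w = 1015/55.9 = 18.16 mm.

t = 18.2 mm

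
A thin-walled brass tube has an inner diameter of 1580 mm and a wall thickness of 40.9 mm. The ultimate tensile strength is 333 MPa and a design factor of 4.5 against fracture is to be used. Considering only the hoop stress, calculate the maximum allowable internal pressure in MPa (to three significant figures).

p_allow = 3.83 MPa

σ_allow = 333/4.5 = 74.00 MPa.
σ_h = pD/(2t) → p_allow = 2σ_allow t/D = 2×74.00×40.9/1580 = 3.831 MPa.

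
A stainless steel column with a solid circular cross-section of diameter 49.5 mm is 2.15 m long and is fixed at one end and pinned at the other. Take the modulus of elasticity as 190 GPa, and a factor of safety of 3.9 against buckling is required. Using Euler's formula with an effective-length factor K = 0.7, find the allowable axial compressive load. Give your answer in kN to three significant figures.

P_allow = 62.6 kN

I = πd⁴/64 = π×49.5⁴/64 = 294700 mm⁴.
Effective length L_e = KL = 0.7×2.15 m = 1505 mm.
Euler critical load P_cr = π²EI/L_e² = π²×190000×294700/1505² = 244000 N.
P_allow = P_cr/n = 244000/3.9 = 62560 N.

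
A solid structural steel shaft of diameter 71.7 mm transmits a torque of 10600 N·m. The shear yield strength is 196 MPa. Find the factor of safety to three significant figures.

τ = 16T/(πd³) = 16×1.0600×10^7/(π×71.7³) = 146.5 MPa.
n = τ_limit/τ = 196/146.5 = 1.338.

n = 1.34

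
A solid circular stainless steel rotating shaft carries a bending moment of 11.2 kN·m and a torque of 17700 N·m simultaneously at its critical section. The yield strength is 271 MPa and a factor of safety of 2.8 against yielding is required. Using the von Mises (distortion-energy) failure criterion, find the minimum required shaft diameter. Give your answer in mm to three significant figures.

d = 126 mm

σ_allow = σ_y/n = 271/2.8 = 96.79 MPa.
For a solid shaft σ_b = 32M/(πd³) and τ = 16T/(πd³), so the von Mises stress is σ' = (16/πd³)·√(4M²+3T²).
√(4M²+3T²) = √(4×(1.120×10^7)² + 3×(1.770×10^7)²) = 3.797×10^7 N·mm.
d³ = 16×3.797×10^7/(π×96.79) = 1.998×10^6 mm³.
d = 125.9 mm.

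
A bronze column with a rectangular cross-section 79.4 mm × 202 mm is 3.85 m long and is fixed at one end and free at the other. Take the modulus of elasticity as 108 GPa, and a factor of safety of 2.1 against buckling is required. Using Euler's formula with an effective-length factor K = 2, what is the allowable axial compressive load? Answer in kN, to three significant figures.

Buckling occurs about the weak axis: I_min = h·b³/12 = 202×79.4³/12 = 8.426×10^6 mm⁴ (b = 79.4 mm is the smaller dimension).
Effective length L_e = KL = 2×3.85 m = 7700 mm.
Euler critical load P_cr = π²EI/L_e² = π²×108000×8.426×10^6/7700² = 151500 N.
P_allow = P_cr/n = 151500/2.1 = 72140 N.

P_allow = 72.1 kN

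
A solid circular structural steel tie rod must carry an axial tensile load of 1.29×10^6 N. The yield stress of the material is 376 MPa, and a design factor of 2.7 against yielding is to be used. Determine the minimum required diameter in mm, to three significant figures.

d = 109 mm

Allowable stress σ_allow = 376/2.7 = 139.3 MPa.
Required area A = F/σ_allow = 1290000/139.3 = 9263 mm².
A = πd²/4 → d = √(4A/π) = 108.6 mm.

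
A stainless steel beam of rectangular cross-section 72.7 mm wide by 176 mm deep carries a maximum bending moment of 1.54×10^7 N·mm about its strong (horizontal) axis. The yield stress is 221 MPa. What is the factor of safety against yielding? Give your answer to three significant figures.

Section modulus S = bh²/6 = 72.7×176²/6 = 375300 mm³.
σ = M/S = 1.5400×10^7/375300 = 41.03 MPa.
n = 221/41.03 = 5.386.

n = 5.39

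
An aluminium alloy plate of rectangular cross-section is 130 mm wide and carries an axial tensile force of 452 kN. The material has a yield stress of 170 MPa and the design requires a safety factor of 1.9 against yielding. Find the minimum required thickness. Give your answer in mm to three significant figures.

σ_allow = 170/1.9 = 89.47 MPa.
Required area A = F/σ_allow = 452000/89.47 = 5052 mm².
t = A/w = 5052/130 = 38.86 mm.

t = 38.9 mm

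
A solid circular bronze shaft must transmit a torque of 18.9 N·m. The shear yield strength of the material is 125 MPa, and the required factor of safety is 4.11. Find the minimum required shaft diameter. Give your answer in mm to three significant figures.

d = 14.7 mm

Allowable shear stress τ_allow = 125/4.11 = 30.41 MPa.
For a solid shaft τ = 16T/(πd³), so d³ = 16T/(π τ_allow) = 16×18900/(π×30.41) = 3165 mm³.
d = (3165)^(1/3) = 14.68 mm.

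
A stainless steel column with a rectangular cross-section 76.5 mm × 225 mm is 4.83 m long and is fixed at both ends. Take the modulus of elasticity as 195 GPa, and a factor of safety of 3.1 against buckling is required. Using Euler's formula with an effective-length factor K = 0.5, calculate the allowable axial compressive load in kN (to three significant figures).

Buckling occurs about the weak axis: I_min = h·b³/12 = 225×76.5³/12 = 8.394×10^6 mm⁴ (b = 76.5 mm is the smaller dimension).
Effective length L_e = KL = 0.5×4.83 m = 2415 mm.
Euler critical load P_cr = π²EI/L_e² = π²×195000×8.394×10^6/2415² = 2.770×10^6 N.
P_allow = P_cr/n = 2.770×10^6/3.1 = 893600 N.

P_allow = 894 kN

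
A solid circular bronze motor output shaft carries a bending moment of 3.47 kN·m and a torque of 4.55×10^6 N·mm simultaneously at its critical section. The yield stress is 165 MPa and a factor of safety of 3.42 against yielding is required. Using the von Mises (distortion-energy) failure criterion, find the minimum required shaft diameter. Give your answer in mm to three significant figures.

d = 103 mm

σ_allow = σ_y/n = 165/3.42 = 48.25 MPa.
For a solid shaft σ_b = 32M/(πd³) and τ = 16T/(πd³), so the von Mises stress is σ' = (16/πd³)·√(4M²+3T²).
√(4M²+3T²) = √(4×(3.470×10^6)² + 3×(4.550×10^6)²) = 1.050×10^7 N·mm.
d³ = 16×1.050×10^7/(π×48.25) = 1.109×10^6 mm³.
d = 103.5 mm.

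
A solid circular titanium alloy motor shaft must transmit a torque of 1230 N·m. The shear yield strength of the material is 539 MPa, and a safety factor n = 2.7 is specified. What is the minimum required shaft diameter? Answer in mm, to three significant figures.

d = 31.5 mm

Allowable shear stress τ_allow = 539/2.7 = 199.6 MPa.
For a solid shaft τ = 16T/(πd³), so d³ = 16T/(π τ_allow) = 16×1230000/(π×199.6) = 31380 mm³.
d = (31380)^(1/3) = 31.54 mm.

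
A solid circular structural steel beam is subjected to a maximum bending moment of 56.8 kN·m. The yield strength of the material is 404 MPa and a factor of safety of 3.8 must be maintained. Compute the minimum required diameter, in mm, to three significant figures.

d = 176 mm

σ_allow = 404/3.8 = 106.3 MPa.
For a solid circular section σ = 32M/(πd³), so d³ = 32M/(π σ_allow) = 32×5.6800×10^7/(π×106.3) = 5.442×10^6 mm³.
d = 175.9 mm.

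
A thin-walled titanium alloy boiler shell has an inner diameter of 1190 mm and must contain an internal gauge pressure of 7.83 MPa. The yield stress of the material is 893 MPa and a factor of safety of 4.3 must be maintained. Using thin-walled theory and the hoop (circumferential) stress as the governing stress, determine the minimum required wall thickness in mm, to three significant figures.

t = 22.4 mm

σ_allow = 893/4.3 = 207.7 MPa.
Hoop stress σ_h = pD/(2t), so t = pD/(2σ_allow) = 7.83×1190/(2×207.7) = 22.43 mm.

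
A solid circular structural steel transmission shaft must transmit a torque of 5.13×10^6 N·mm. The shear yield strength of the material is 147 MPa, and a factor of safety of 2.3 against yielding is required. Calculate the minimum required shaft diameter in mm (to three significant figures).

Allowable shear stress τ_allow = 147/2.3 = 63.91 MPa.
For a solid shaft τ = 16T/(πd³), so d³ = 16T/(π τ_allow) = 16×5130000/(π×63.91) = 408800 mm³.
d = (408800)^(1/3) = 74.22 mm.

d = 74.2 mm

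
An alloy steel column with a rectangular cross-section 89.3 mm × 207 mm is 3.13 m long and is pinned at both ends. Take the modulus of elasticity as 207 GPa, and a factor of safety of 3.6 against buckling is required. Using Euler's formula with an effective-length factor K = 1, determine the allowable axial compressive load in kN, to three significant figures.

P_allow = 712 kN

Buckling occurs about the weak axis: I_min = h·b³/12 = 207×89.3³/12 = 1.228×10^7 mm⁴ (b = 89.3 mm is the smaller dimension).
Effective length L_e = KL = 1×3.13 m = 3130 mm.
Euler critical load P_cr = π²EI/L_e² = π²×207000×1.228×10^7/3130² = 2.562×10^6 N.
P_allow = P_cr/n = 2.562×10^6/3.6 = 711600 N.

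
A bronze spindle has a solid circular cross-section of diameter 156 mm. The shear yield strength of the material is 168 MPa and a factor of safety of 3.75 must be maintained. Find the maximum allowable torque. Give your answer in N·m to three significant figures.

T_allow = 33400 N·m

τ_allow = 168/3.75 = 44.80 MPa.
For a solid shaft T_allow = τ_allow·πd³/16; πd³/16 = π×156³/16 = 745400 mm³.
T_allow = 44.80×745400 = 3.340×10^7 N·mm = 33400 N·m.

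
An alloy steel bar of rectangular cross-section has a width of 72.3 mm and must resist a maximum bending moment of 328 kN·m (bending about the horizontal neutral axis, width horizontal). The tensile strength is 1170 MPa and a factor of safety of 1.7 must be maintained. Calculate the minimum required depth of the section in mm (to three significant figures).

h = 199 mm

σ_allow = 1170/1.7 = 688.2 MPa.
For a rectangular section σ = 6M/(bh²), so h² = 6M/(b σ_allow) = 6×3.2800×10^8/(72.3×688.2) = 39550 mm².
h = 198.9 mm.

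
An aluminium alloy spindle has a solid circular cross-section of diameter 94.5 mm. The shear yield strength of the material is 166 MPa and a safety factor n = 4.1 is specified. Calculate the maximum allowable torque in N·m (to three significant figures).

T_allow = 6710 N·m

τ_allow = 166/4.1 = 40.49 MPa.
For a solid shaft T_allow = τ_allow·πd³/16; πd³/16 = π×94.5³/16 = 165700 mm³.
T_allow = 40.49×165700 = 6.709×10^6 N·mm = 6709 N·m.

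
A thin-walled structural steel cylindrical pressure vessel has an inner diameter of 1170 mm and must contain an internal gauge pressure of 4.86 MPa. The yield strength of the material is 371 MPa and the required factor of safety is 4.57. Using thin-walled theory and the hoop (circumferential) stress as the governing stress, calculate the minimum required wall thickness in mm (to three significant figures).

t = 35.0 mm

σ_allow = 371/4.57 = 81.18 MPa.
Hoop stress σ_h = pD/(2t), so t = pD/(2σ_allow) = 4.86×1170/(2×81.18) = 35.02 mm.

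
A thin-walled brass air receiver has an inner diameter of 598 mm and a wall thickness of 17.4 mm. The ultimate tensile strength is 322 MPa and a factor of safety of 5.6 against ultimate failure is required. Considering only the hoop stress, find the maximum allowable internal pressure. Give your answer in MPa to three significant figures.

p_allow = 3.35 MPa

σ_allow = 322/5.6 = 57.50 MPa.
σ_h = pD/(2t) → p_allow = 2σ_allow t/D = 2×57.50×17.4/598 = 3.346 MPa.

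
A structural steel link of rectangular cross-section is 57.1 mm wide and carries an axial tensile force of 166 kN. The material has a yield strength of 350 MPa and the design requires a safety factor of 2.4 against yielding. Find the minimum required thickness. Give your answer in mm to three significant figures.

t = 19.9 mm

σ_allow = 350/2.4 = 145.8 MPa.
Required area A = F/σ_allow = 166000/145.8 = 1138 mm².
t = A/w = 1138/57.1 = 19.93 mm.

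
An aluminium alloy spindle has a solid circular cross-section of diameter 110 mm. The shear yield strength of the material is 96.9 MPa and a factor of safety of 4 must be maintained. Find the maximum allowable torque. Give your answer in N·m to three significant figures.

τ_allow = 96.9/4 = 24.23 MPa.
For a solid shaft T_allow = τ_allow·πd³/16; πd³/16 = π×110³/16 = 261300 mm³.
T_allow = 24.23×261300 = 6.331×10^6 N·mm = 6331 N·m.

T_allow = 6330 N·m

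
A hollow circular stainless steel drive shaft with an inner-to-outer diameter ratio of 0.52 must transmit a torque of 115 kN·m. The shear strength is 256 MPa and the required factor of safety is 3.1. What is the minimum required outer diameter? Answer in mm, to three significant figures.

τ_allow = 256/3.1 = 82.58 MPa.
For a hollow shaft τ = 16T/[πd_o³(1−k⁴)] with k = 0.52, so 1−k⁴ = 0.9269.
d_o³ = 16T/[π τ_allow (1−k⁴)] = 16×1.1500×10^8/(π×82.58×0.9269) = 7.652×10^6 mm³.
d_o = 197.1 mm.

d_o = 197 mm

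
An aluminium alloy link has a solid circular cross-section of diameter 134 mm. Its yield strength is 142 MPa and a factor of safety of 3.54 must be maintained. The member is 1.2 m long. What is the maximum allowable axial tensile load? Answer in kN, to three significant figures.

F_allow = 566 kN

σ_allow = 142/3.54 = 40.11 MPa.
A = πd²/4 = π×134²/4 = 14100 mm².
F_allow = σ_allow × A = 40.11×14100 = 565700 N.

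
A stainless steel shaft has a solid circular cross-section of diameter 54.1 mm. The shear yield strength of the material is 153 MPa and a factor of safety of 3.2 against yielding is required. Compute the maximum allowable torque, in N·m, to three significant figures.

τ_allow = 153/3.2 = 47.81 MPa.
For a solid shaft T_allow = τ_allow·πd³/16; πd³/16 = π×54.1³/16 = 31090 mm³.
T_allow = 47.81×31090 = 1.486×10^6 N·mm = 1486 N·m.

T_allow = 1490 N·m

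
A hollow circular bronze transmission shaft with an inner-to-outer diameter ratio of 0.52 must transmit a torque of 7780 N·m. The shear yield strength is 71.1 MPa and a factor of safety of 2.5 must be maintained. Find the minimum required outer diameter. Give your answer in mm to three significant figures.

d_o = 115 mm

τ_allow = 71.1/2.5 = 28.44 MPa.
For a hollow shaft τ = 16T/[πd_o³(1−k⁴)] with k = 0.52, so 1−k⁴ = 0.9269.
d_o³ = 16T/[π τ_allow (1−k⁴)] = 16×7780000/(π×28.44×0.9269) = 1.503×10^6 mm³.
d_o = 114.6 mm.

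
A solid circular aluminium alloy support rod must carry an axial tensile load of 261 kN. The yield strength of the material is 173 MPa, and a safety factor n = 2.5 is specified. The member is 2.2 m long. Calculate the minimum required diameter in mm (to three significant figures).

d = 69.3 mm

Allowable stress σ_allow = 173/2.5 = 69.20 MPa.
Required area A = F/σ_allow = 261000/69.20 = 3772 mm².
A = πd²/4 → d = √(4A/π) = 69.30 mm.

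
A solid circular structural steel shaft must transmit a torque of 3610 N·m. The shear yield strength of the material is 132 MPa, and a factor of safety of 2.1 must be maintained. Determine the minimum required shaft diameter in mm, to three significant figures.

Allowable shear stress τ_allow = 132/2.1 = 62.86 MPa.
For a solid shaft τ = 16T/(πd³), so d³ = 16T/(π τ_allow) = 16×3610000/(π×62.86) = 292500 mm³.
d = (292500)^(1/3) = 66.38 mm.

d = 66.4 mm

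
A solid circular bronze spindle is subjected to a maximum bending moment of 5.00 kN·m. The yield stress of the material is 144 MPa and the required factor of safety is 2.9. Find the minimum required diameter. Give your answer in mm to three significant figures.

d = 101 mm

σ_allow = 144/2.9 = 49.66 MPa.
For a solid circular section σ = 32M/(πd³), so d³ = 32M/(π σ_allow) = 32×5000000/(π×49.66) = 1.026×10^6 mm³.
d = 100.8 mm.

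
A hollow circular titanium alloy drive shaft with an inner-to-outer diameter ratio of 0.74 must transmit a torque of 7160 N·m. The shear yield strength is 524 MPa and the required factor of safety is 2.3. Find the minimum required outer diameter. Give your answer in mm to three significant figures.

d_o = 61.1 mm

τ_allow = 524/2.3 = 227.8 MPa.
For a hollow shaft τ = 16T/[πd_o³(1−k⁴)] with k = 0.74, so 1−k⁴ = 0.7001.
d_o³ = 16T/[π τ_allow (1−k⁴)] = 16×7160000/(π×227.8×0.7001) = 228600 mm³.
d_o = 61.15 mm.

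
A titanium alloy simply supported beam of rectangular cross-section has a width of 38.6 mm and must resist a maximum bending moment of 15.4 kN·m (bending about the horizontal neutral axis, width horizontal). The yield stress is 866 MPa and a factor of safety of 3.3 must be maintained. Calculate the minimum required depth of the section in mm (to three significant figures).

σ_allow = 866/3.3 = 262.4 MPa.
For a rectangular section σ = 6M/(bh²), so h² = 6M/(b σ_allow) = 6×1.5400×10^7/(38.6×262.4) = 9122 mm².
h = 95.51 mm.

h = 95.5 mm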